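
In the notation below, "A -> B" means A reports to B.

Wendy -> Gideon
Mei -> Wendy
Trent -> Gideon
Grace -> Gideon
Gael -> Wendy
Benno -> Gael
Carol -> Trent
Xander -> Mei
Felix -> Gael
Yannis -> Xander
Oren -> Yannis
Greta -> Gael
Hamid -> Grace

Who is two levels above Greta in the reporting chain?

Wendy

Greta reports to Gael, and Gael reports to Wendy. So Greta's skip-level manager is Wendy.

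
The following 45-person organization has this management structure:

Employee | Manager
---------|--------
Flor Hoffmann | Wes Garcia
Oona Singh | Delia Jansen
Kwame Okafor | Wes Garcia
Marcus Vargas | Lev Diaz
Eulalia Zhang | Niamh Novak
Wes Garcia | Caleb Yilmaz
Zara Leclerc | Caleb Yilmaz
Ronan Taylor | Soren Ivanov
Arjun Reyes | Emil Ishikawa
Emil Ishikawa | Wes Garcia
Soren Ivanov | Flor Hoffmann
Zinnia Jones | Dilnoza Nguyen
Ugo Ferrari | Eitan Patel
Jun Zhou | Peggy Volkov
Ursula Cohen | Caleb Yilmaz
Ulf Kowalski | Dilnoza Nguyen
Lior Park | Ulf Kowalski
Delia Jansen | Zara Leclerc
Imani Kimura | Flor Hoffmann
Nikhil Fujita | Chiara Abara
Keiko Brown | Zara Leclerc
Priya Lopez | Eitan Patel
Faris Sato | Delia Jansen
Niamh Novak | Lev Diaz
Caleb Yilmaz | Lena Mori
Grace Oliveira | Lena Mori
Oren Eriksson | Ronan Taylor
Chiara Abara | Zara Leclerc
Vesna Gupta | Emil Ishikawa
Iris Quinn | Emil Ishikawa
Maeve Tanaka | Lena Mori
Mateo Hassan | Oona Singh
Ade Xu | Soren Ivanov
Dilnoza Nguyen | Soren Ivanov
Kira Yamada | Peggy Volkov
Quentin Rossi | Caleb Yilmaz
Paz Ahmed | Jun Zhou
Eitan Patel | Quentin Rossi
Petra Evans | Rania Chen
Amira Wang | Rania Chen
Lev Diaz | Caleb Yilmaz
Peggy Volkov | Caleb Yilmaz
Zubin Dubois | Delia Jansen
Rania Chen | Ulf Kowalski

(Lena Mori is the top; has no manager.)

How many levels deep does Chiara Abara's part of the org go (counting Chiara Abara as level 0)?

1

The longest chain under Chiara Abara runs Chiara Abara → Nikhil Fujita, which is 1 level below Chiara Abara.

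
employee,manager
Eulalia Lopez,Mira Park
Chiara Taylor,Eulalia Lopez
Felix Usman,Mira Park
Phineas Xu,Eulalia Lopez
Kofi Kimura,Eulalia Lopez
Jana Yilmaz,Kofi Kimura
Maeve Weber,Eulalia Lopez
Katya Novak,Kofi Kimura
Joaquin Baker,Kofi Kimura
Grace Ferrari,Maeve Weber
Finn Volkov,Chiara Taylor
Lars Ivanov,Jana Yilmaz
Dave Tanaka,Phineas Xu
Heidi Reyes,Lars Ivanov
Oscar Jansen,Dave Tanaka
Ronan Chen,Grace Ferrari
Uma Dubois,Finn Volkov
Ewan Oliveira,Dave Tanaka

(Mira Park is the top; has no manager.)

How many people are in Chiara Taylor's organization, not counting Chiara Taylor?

Chiara Taylor directly manages Finn Volkov. Under Finn Volkov: Uma Dubois (1). That's 2 in total.

2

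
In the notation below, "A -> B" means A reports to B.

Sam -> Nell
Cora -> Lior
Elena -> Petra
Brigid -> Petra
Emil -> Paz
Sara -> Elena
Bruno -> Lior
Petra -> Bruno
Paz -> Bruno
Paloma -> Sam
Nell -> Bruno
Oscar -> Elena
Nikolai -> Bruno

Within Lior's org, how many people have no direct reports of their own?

7

The people in Lior's organization with no one reporting to them are Cora, Nikolai, Emil, Sara, Oscar, Brigid, Paloma. That is 7.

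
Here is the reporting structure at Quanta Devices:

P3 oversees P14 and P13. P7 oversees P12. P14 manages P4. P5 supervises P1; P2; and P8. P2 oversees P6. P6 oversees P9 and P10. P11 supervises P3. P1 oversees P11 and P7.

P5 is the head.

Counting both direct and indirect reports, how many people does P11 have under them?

P11 directly manages P3. Under P3: P13, P14, P4 (3). That's 4 in total.

4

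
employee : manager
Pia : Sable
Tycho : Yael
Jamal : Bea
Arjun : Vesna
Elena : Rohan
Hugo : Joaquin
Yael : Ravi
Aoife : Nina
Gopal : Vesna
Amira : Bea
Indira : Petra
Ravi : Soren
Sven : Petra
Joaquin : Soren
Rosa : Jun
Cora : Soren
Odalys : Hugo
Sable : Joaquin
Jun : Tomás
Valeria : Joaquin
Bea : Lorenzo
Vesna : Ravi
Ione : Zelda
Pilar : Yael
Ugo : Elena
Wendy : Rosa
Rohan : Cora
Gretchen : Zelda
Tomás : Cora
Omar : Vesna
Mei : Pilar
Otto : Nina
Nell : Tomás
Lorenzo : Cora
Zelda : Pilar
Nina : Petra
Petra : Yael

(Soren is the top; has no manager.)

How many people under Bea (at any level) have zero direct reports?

2

The people in Bea's organization with no one reporting to them are Amira, Jamal. That is 2.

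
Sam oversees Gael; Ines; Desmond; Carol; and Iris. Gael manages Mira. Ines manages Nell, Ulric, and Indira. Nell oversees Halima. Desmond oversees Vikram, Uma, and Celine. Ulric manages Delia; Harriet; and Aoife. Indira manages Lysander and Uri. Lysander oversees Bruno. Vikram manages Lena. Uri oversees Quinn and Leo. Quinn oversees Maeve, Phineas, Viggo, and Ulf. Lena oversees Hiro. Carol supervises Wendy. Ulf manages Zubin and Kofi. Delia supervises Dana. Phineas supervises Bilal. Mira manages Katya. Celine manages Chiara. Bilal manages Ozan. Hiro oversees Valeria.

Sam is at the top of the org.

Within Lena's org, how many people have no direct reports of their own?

1

The only person in Lena's organization with no one reporting to them is Valeria. That is 1.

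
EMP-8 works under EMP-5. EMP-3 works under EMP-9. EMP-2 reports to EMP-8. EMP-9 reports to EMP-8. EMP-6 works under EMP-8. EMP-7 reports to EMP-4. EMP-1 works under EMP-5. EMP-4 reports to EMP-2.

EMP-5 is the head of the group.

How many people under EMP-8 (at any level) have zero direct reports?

The people in EMP-8's organization with no one reporting to them are EMP-6, EMP-3, EMP-7. That is 3.

3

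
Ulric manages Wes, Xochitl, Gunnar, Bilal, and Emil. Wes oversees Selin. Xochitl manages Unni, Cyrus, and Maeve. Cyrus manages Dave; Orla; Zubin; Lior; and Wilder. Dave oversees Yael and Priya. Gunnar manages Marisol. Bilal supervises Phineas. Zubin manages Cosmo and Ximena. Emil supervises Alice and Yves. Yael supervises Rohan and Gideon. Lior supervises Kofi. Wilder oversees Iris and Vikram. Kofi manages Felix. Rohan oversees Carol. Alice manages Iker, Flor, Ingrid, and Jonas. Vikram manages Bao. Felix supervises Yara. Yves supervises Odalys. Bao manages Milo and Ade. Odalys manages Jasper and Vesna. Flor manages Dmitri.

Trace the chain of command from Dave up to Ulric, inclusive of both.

Dave -> Cyrus -> Xochitl -> Ulric

Dave reports to Cyrus. Cyrus reports to Xochitl. Xochitl reports to Ulric. Ulric is at the top.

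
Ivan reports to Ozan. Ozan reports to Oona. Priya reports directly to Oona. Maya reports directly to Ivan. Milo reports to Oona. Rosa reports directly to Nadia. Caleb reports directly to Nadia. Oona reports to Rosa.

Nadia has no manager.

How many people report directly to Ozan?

1

Ozan directly manages Ivan. That is 1 direct report.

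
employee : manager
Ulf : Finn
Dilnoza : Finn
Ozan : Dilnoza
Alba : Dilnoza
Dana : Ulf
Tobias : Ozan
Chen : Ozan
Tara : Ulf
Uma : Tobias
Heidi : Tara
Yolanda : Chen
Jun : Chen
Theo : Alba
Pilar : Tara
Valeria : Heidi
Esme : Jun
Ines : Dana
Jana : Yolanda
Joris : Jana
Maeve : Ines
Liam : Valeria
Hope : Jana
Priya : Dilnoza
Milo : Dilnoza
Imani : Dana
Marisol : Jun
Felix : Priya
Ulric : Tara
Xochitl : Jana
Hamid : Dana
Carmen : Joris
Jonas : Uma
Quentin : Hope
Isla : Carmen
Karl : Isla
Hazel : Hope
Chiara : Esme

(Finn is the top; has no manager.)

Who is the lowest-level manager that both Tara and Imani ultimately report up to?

Tara's chain of managers is Ulf, Finn. Imani's chain of managers is Dana, Ulf, Finn. The first manager that appears in both chains is Ulf.

Ulf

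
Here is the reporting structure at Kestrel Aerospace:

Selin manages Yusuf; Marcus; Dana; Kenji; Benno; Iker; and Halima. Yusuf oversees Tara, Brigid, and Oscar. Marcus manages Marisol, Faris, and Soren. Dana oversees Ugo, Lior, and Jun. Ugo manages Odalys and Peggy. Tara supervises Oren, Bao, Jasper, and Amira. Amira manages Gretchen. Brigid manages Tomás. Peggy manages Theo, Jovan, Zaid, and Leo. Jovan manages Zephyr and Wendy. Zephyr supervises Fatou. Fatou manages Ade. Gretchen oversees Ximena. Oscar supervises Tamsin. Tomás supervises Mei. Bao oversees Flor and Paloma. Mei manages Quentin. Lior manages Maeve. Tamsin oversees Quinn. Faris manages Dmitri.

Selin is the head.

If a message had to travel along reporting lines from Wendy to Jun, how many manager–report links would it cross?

Wendy is 4 levels below Dana, and Jun is 1 level below Dana (their lowest common manager). The shortest path runs up from Wendy to Dana and back down to Jun: 4 + 1 = 5 links.

5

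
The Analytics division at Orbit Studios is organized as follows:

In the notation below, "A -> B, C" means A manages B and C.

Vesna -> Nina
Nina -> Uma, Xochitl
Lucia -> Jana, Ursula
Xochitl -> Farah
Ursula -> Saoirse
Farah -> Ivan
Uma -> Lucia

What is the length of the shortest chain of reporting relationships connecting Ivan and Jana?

Ivan is 3 levels below Nina, and Jana is 3 levels below Nina (their lowest common manager). The shortest path runs up from Ivan to Nina and back down to Jana: 3 + 3 = 6 links.

6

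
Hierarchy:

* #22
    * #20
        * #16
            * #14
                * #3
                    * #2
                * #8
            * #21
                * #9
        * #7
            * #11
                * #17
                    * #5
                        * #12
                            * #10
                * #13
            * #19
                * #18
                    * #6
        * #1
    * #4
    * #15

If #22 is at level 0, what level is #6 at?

5

Chain from #6 up to #22: #6 → #18 → #19 → #7 → #20 → #22. That is 5 steps up, so #6 is 5 levels below #22.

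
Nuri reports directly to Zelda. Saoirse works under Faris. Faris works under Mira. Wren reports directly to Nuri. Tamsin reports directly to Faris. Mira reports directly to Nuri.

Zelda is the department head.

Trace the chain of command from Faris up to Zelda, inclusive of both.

Faris reports to Mira. Mira reports to Nuri. Nuri reports to Zelda. Zelda is at the top.

Faris -> Mira -> Nuri -> Zelda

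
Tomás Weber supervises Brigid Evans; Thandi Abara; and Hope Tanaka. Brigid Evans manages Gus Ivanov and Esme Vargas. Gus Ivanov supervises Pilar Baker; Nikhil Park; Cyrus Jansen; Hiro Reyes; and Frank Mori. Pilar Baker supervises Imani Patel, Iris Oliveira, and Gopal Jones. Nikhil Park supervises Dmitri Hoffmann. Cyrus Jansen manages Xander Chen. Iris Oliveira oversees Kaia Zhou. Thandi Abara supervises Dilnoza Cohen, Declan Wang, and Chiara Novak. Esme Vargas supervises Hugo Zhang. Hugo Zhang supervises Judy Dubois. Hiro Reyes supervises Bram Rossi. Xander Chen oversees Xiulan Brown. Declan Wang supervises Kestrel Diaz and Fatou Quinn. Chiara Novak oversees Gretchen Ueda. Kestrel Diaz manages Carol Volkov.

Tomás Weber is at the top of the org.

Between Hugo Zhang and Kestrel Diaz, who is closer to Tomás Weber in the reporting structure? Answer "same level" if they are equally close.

same level

Both Hugo Zhang and Kestrel Diaz are 3 levels below Tomás Weber.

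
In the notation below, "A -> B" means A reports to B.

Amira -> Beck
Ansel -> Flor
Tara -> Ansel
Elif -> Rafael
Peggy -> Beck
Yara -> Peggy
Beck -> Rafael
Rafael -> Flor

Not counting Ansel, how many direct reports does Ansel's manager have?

1

Ansel reports to Flor. Flor's other direct reports are Rafael — 1 peer.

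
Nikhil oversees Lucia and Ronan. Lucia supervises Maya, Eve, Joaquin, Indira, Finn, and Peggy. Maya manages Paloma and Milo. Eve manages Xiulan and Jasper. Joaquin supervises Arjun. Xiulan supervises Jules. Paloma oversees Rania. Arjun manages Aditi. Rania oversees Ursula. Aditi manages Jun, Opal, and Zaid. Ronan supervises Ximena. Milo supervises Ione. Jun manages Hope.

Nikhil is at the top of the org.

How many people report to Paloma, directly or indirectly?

Paloma directly manages Rania. Under Rania: Ursula (1). That's 2 in total.

2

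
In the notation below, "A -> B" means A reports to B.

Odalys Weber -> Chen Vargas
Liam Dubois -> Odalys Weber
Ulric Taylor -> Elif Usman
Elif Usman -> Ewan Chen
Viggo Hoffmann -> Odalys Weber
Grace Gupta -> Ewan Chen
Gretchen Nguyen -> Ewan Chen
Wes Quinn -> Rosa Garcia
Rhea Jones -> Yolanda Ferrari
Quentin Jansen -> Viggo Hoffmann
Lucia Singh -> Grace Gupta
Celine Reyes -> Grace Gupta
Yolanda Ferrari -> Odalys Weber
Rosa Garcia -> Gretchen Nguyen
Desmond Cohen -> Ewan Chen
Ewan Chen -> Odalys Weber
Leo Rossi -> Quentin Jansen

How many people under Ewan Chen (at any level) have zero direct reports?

5

The people in Ewan Chen's organization with no one reporting to them are Ulric Taylor, Wes Quinn, Celine Reyes, Lucia Singh, Desmond Cohen. That is 5.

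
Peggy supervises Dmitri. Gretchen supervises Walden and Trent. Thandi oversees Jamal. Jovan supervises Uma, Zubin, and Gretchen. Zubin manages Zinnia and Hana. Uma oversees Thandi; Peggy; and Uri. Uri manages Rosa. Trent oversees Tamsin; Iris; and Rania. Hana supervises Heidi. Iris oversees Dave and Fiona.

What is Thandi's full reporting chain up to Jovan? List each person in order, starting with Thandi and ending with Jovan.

Thandi -> Uma -> Jovan

Thandi reports to Uma. Uma reports to Jovan. Jovan is at the top.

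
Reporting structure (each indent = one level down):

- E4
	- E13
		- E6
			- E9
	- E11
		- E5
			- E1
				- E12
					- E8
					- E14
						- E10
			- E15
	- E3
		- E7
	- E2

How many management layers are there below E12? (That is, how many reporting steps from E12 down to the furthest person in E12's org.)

2

The longest chain under E12 runs E12 → E14 → E10, which is 2 levels below E12.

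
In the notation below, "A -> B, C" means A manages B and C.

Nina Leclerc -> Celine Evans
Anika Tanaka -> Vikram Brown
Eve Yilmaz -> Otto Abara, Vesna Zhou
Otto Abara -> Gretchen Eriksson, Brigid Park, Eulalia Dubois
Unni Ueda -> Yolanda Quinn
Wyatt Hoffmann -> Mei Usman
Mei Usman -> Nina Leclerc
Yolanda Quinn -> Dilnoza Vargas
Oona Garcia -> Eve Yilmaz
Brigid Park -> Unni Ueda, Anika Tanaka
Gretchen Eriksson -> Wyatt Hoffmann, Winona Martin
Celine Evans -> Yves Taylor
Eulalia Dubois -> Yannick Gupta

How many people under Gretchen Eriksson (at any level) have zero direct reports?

The people in Gretchen Eriksson's organization with no one reporting to them are Winona Martin, Yves Taylor. That is 2.

2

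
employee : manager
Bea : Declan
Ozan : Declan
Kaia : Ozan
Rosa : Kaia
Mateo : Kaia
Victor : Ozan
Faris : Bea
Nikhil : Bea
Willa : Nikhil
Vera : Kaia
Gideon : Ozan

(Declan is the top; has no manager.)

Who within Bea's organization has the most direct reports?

Bea

Direct-report counts within Bea's organization: Bea has 2; Nikhil has 1. The largest is 2, held by Bea.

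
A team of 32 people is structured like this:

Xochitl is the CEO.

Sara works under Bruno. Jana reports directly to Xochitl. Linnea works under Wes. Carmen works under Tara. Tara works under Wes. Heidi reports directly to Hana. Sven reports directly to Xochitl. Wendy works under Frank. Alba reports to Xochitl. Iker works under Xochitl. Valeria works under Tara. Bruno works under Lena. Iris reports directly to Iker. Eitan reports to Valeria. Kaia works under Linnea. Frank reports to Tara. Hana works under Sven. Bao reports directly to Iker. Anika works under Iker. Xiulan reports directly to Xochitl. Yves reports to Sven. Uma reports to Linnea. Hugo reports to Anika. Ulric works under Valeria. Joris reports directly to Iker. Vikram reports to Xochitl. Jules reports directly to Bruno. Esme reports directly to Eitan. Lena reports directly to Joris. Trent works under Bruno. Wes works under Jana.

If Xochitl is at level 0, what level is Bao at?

Chain from Bao up to Xochitl: Bao → Iker → Xochitl. That is 2 steps up, so Bao is 2 levels below Xochitl.

2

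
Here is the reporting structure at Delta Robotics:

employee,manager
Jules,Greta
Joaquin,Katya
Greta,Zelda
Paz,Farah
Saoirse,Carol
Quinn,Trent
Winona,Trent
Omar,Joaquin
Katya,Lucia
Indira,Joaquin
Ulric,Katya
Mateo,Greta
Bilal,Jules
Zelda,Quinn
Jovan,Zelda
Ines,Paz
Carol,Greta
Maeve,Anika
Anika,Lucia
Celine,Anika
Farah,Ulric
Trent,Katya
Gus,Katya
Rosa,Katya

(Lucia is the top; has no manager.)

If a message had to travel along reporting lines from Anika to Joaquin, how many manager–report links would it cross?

3

Anika is 1 level below Lucia, and Joaquin is 2 levels below Lucia (their lowest common manager). The shortest path runs up from Anika to Lucia and back down to Joaquin: 1 + 2 = 3 links.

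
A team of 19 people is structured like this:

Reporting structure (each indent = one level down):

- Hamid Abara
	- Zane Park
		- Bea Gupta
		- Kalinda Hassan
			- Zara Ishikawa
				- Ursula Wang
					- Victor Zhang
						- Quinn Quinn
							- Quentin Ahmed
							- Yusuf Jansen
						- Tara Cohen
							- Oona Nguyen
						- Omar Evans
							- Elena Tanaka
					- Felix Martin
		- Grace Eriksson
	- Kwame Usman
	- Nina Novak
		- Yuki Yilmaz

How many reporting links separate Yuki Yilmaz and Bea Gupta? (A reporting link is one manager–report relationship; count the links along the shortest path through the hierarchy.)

4

Yuki Yilmaz is 2 levels below Hamid Abara, and Bea Gupta is 2 levels below Hamid Abara (their lowest common manager). The shortest path runs up from Yuki Yilmaz to Hamid Abara and back down to Bea Gupta: 2 + 2 = 4 links.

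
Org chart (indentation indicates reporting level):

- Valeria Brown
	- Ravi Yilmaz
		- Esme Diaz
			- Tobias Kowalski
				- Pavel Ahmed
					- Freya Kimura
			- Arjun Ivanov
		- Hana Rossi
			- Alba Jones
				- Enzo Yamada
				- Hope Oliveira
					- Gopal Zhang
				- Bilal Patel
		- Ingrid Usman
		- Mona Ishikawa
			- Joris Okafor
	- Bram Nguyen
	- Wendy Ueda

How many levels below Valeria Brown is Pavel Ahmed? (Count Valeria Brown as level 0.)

Chain from Pavel Ahmed up to Valeria Brown: Pavel Ahmed → Tobias Kowalski → Esme Diaz → Ravi Yilmaz → Valeria Brown. That is 4 steps up, so Pavel Ahmed is 4 levels below Valeria Brown.

4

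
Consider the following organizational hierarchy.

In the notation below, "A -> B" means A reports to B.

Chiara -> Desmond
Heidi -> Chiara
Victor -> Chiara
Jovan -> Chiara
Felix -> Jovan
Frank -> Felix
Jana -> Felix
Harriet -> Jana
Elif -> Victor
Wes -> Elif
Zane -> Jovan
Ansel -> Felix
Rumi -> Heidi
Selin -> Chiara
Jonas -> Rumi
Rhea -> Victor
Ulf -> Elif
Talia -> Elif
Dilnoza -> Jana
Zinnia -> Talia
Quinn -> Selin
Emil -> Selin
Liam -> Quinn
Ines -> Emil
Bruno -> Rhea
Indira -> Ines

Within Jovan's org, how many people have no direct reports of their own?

5

The people in Jovan's organization with no one reporting to them are Zane, Ansel, Dilnoza, Harriet, Frank. That is 5.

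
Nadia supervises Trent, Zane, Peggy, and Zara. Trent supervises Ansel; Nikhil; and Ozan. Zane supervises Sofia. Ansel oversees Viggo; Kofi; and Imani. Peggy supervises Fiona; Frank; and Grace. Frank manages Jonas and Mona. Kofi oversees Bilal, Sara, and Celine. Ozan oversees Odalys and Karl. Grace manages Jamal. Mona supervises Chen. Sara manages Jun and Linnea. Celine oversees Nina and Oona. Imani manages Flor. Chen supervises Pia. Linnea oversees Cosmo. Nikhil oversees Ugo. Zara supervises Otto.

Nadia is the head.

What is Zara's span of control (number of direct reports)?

1

Zara directly manages Otto. That is 1 direct report.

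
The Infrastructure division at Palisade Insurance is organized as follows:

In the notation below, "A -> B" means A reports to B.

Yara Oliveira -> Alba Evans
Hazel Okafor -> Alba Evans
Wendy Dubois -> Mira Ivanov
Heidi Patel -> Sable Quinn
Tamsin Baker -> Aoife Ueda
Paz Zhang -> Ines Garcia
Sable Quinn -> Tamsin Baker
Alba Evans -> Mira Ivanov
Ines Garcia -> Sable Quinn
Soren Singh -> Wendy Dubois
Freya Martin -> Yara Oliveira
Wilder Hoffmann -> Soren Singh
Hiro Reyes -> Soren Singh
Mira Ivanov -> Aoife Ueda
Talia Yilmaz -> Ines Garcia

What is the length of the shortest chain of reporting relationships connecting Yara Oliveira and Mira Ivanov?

2

Yara Oliveira is in Mira Ivanov's organization: the chain from Yara Oliveira up to Mira Ivanov is Yara Oliveira → Alba Evans → Mira Ivanov, which is 2 links.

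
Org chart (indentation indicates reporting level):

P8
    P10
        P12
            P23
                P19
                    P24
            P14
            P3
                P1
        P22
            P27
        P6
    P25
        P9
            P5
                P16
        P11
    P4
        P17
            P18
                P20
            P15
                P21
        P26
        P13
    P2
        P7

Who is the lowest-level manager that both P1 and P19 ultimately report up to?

P12

P1's chain of managers is P3, P12, P10, P8. P19's chain of managers is P23, P12, P10, P8. The first manager that appears in both chains is P12.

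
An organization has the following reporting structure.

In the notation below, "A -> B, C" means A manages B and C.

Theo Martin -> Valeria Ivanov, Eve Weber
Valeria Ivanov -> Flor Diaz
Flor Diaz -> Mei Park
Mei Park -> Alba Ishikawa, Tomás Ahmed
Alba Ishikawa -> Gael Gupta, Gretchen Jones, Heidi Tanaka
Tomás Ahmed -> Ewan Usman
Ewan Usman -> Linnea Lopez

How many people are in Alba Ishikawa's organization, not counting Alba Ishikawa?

Alba Ishikawa directly manages Gael Gupta, Gretchen Jones, Heidi Tanaka. Gael Gupta has no reports. Gretchen Jones has no reports. Heidi Tanaka has no reports. So Alba Ishikawa's organization is 3 direct reports plus everyone under them: 1 + 1 + 1 = 3.

3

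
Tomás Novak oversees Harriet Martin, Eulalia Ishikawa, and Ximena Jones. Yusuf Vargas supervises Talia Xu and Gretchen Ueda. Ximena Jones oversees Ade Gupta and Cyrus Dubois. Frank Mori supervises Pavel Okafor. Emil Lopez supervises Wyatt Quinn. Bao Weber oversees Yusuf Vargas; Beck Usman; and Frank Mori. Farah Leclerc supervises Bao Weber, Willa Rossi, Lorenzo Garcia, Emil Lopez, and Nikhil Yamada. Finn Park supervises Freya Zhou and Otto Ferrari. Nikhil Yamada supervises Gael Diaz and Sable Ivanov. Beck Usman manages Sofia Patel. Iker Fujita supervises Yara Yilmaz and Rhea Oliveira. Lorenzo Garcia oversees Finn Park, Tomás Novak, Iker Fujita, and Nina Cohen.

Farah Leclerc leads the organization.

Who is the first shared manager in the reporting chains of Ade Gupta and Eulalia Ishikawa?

Tomás Novak

Ade Gupta's chain of managers is Ximena Jones, Tomás Novak, Lorenzo Garcia, Farah Leclerc. Eulalia Ishikawa's chain of managers is Tomás Novak, Lorenzo Garcia, Farah Leclerc. The first manager that appears in both chains is Tomás Novak.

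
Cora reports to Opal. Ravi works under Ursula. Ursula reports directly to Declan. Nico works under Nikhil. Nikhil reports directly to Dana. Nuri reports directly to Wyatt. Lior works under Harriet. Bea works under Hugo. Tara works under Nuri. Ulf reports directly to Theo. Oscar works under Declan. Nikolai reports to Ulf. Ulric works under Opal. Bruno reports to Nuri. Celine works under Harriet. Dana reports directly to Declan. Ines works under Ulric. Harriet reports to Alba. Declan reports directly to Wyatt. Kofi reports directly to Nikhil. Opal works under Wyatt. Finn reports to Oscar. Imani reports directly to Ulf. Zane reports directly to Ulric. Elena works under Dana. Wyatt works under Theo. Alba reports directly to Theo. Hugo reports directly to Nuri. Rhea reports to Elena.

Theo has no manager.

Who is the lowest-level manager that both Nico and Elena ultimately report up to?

Nico's chain of managers is Nikhil, Dana, Declan, Wyatt, Theo. Elena's chain of managers is Dana, Declan, Wyatt, Theo. The first manager that appears in both chains is Dana.

Dana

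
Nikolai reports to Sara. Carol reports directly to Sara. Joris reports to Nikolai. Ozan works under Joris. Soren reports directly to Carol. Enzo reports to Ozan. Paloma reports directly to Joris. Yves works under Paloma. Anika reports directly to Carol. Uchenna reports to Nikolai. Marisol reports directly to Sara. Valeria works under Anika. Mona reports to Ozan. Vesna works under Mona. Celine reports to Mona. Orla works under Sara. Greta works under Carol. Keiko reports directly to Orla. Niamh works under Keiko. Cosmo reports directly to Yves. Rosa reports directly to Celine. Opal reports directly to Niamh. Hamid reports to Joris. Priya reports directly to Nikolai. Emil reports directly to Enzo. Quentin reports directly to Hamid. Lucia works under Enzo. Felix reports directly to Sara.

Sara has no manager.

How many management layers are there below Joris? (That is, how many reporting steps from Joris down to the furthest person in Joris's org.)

The longest chain under Joris runs Joris → Ozan → Mona → Celine → Rosa, which is 4 levels below Joris.

4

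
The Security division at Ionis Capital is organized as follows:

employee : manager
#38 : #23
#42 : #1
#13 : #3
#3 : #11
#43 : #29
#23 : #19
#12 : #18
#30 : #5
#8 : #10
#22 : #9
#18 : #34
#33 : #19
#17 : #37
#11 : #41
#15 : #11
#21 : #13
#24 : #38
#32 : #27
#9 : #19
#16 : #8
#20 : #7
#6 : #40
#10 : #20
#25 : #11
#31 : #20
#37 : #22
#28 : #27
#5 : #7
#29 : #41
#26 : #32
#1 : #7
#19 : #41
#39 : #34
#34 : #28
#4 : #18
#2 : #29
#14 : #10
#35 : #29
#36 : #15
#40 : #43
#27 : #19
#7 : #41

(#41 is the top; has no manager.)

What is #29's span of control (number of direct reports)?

#29 directly manages #43, #35, #2. That is 3 direct reports.

3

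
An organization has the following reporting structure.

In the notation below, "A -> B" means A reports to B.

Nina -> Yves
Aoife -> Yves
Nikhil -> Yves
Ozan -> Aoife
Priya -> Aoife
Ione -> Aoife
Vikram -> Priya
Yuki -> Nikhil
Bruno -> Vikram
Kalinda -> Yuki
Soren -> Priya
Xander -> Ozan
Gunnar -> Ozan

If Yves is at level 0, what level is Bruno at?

4

Chain from Bruno up to Yves: Bruno → Vikram → Priya → Aoife → Yves. That is 4 steps up, so Bruno is 4 levels below Yves.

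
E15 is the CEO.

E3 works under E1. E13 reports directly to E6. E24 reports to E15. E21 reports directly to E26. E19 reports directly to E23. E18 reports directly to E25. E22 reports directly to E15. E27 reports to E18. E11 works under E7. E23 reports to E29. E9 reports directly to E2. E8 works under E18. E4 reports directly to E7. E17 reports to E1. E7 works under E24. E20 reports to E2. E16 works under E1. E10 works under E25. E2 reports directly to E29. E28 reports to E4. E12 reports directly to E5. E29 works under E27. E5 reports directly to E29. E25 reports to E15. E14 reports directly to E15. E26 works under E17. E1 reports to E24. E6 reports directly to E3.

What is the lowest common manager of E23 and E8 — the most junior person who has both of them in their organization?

E23's chain of managers is E29, E27, E18, E25, E15. E8's chain of managers is E18, E25, E15. The first manager that appears in both chains is E18.

E18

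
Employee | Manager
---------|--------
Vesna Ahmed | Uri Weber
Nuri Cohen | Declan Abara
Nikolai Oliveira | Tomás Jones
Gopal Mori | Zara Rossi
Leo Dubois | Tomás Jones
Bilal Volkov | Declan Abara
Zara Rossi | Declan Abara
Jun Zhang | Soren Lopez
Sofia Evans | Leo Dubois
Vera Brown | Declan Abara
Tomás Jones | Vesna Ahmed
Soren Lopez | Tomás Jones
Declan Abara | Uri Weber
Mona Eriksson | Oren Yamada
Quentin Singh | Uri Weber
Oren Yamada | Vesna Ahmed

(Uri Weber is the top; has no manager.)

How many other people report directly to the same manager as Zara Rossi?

3

Zara Rossi reports to Declan Abara. Declan Abara's other direct reports are Vera Brown, Nuri Cohen, Bilal Volkov — 3 peers.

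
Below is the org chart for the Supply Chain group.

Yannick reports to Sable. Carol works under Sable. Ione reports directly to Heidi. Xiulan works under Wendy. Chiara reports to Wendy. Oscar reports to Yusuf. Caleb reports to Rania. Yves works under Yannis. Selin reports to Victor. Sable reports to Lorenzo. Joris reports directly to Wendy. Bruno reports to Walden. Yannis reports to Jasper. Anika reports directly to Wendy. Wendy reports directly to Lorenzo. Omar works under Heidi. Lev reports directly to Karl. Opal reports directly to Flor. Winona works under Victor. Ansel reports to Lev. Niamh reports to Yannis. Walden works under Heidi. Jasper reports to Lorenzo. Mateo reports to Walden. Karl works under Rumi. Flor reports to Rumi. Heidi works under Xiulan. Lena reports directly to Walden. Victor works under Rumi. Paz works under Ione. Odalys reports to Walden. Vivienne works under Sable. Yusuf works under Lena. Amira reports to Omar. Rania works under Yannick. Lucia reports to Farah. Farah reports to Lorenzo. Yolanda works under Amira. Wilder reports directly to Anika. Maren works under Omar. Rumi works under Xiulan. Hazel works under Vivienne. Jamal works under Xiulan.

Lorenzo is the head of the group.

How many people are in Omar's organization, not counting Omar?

3

Omar directly manages Maren, Amira. Maren has no reports. Under Amira: Yolanda (1). So Omar's organization is 2 direct reports plus everyone under them: 1 + 2 = 3.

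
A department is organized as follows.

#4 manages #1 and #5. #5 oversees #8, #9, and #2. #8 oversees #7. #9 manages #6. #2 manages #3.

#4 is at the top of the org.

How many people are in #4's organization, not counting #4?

#4 directly manages #5, #1. Under #5: #2, #3, #9, #6, #8, #7 (6). #1 has no reports. So #4's organization is 2 direct reports plus everyone under them: 7 + 1 = 8.

8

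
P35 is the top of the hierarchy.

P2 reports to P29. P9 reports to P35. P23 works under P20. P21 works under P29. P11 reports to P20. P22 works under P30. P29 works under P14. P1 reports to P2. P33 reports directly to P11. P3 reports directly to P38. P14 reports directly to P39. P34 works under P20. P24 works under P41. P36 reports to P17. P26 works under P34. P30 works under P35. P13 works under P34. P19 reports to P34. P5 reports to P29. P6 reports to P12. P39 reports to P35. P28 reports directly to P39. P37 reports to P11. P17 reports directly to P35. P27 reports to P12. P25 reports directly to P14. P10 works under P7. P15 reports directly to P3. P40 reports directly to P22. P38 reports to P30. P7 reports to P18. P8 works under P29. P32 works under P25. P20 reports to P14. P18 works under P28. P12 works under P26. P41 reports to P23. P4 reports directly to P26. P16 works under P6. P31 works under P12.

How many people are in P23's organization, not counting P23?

2

P23 directly manages P41. Under P41: P24 (1). That's 2 in total.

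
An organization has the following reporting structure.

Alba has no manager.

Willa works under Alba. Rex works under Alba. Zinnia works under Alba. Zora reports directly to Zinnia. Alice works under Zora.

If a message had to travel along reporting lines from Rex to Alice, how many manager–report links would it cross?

4

Rex is 1 level below Alba, and Alice is 3 levels below Alba (their lowest common manager). The shortest path runs up from Rex to Alba and back down to Alice: 1 + 3 = 4 links.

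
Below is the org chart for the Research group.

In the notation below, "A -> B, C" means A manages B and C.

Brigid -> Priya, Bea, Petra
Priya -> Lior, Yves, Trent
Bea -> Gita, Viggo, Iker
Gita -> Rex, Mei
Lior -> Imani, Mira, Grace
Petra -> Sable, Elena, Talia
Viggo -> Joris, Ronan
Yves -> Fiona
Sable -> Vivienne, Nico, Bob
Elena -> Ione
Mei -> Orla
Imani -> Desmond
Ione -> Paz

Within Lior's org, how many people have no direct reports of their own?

The people in Lior's organization with no one reporting to them are Grace, Mira, Desmond. That is 3.

3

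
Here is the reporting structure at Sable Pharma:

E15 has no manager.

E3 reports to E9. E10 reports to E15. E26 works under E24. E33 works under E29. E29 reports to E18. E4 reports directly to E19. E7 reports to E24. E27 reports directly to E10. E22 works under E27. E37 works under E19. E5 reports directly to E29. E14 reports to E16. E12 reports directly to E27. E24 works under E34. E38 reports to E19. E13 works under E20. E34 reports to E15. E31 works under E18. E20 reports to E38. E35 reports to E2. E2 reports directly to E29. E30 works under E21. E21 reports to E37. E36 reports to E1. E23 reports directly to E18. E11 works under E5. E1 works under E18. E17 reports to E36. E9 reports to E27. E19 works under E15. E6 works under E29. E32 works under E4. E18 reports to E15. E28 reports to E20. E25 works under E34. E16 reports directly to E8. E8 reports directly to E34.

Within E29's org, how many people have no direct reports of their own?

The people in E29's organization with no one reporting to them are E6, E35, E33, E11. That is 4.

4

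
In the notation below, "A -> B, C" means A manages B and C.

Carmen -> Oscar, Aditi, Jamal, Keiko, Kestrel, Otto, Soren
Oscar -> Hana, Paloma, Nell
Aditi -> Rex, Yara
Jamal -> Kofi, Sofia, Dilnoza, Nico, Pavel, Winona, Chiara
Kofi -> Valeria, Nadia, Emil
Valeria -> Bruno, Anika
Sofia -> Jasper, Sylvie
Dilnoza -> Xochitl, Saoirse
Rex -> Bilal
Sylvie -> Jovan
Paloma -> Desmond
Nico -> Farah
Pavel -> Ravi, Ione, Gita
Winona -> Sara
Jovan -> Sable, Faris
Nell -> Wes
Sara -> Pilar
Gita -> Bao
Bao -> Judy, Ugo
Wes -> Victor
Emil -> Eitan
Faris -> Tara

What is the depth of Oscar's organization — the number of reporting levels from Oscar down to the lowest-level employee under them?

The longest chain under Oscar runs Oscar → Nell → Wes → Victor, which is 3 levels below Oscar.

3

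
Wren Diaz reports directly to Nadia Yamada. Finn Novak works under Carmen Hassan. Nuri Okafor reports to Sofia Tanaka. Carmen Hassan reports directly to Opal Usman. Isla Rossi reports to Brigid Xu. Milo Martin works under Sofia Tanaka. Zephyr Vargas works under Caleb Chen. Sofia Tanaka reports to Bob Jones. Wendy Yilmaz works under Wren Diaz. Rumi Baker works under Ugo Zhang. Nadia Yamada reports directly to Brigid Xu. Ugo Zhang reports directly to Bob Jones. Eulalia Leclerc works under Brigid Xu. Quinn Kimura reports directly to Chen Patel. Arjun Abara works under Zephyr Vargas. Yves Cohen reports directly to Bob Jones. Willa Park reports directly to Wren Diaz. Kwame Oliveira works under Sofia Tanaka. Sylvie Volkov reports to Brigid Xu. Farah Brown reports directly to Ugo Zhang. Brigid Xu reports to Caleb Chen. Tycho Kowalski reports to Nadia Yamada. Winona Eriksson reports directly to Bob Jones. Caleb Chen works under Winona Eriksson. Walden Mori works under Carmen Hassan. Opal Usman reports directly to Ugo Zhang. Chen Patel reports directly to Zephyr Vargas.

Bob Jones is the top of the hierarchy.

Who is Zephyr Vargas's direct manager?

Caleb Chen

Zephyr Vargas reports directly to Caleb Chen.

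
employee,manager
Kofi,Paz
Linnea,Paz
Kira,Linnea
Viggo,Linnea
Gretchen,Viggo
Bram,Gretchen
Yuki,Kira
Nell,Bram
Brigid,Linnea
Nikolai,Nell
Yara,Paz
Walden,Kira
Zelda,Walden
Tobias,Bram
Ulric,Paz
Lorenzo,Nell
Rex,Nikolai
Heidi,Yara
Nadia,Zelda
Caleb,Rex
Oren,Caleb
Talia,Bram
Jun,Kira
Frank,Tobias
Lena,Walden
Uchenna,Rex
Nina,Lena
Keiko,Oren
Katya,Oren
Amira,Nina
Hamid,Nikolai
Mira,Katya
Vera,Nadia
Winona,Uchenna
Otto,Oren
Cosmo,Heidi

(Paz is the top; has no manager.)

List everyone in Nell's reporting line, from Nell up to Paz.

Nell -> Bram -> Gretchen -> Viggo -> Linnea -> Paz

Nell reports to Bram. Bram reports to Gretchen. Gretchen reports to Viggo. Viggo reports to Linnea. Linnea reports to Paz. Paz is at the top.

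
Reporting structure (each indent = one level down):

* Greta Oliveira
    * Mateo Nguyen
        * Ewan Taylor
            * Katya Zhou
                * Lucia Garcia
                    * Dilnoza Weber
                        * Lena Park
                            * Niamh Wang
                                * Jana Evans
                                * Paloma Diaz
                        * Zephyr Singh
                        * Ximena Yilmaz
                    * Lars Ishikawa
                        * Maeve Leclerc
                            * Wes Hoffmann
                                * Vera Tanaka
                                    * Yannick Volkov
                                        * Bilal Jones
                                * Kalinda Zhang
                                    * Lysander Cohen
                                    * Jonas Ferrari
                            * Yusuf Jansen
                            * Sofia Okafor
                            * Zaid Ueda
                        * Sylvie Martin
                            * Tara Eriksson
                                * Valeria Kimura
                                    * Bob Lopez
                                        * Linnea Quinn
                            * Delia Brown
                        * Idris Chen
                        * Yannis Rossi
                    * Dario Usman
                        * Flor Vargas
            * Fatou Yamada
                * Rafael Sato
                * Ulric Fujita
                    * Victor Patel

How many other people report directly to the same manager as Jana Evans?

1

Jana Evans reports to Niamh Wang. Niamh Wang's other direct reports are Paloma Diaz — 1 peer.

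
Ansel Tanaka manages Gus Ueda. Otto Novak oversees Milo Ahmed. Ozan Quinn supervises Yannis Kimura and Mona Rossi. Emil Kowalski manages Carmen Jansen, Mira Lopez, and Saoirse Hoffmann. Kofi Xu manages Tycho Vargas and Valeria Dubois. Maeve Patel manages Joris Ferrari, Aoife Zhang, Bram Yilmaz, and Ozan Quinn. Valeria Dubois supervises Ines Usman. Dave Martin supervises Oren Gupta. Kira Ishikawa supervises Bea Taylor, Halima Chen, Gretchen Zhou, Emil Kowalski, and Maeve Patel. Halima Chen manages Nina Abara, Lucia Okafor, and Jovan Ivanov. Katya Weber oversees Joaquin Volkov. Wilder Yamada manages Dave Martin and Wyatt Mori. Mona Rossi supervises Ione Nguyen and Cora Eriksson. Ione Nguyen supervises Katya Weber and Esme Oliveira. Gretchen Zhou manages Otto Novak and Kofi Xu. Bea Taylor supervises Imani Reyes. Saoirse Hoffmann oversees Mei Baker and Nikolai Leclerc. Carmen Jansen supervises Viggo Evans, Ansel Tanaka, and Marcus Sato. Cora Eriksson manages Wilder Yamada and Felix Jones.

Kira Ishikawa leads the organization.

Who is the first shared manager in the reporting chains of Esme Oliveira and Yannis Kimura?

Ozan Quinn

Esme Oliveira's chain of managers is Ione Nguyen, Mona Rossi, Ozan Quinn, Maeve Patel, Kira Ishikawa. Yannis Kimura's chain of managers is Ozan Quinn, Maeve Patel, Kira Ishikawa. The first manager that appears in both chains is Ozan Quinn.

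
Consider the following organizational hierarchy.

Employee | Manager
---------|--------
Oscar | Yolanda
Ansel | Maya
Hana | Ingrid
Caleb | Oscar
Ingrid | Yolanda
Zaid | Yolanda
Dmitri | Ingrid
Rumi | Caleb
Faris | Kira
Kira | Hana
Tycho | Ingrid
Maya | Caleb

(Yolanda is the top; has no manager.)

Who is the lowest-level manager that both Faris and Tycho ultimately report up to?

Ingrid

Faris's chain of managers is Kira, Hana, Ingrid, Yolanda. Tycho's chain of managers is Ingrid, Yolanda. The first manager that appears in both chains is Ingrid.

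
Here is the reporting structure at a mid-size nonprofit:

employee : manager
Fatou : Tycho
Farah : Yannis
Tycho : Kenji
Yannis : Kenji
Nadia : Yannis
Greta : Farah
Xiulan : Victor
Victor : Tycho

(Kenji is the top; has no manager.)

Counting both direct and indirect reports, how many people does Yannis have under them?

Yannis directly manages Farah, Nadia. Under Farah: Greta (1). Nadia has no reports. So Yannis's organization is 2 direct reports plus everyone under them: 2 + 1 = 3.

3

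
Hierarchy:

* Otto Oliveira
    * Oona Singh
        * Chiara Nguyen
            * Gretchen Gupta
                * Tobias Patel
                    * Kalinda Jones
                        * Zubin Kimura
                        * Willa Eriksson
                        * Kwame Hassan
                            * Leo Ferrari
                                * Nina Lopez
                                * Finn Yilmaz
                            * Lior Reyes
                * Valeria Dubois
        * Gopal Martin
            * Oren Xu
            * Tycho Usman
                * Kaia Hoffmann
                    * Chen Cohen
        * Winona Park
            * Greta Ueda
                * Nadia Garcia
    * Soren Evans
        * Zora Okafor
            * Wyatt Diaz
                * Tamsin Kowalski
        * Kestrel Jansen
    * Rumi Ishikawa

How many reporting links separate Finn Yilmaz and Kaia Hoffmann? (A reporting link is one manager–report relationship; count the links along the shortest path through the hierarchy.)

10

Finn Yilmaz is 7 levels below Oona Singh, and Kaia Hoffmann is 3 levels below Oona Singh (their lowest common manager). The shortest path runs up from Finn Yilmaz to Oona Singh and back down to Kaia Hoffmann: 7 + 3 = 10 links.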